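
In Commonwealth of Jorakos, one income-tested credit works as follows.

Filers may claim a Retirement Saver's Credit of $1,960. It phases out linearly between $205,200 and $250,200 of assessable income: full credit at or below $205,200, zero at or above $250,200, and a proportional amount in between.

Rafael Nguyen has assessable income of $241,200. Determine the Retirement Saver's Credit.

$392

Retirement Saver's Credit: $241,200 is $36,000 into a $45,000 phase-out range, leaving 9,000/45,000 of the credit: $1,960 × 9,000/45,000 = $392.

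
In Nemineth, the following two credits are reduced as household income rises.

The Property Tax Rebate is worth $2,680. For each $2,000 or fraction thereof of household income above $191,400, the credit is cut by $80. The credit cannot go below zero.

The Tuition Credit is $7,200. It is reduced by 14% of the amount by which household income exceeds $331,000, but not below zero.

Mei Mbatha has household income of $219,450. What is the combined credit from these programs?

Property Tax Rebate: income exceeds $191,400 by $28,050, which is 15 full-or-partial $2,000 increments; reduction = 15 × $80 = $1,200, leaving $1,480.
Tuition Credit: $219,450 is at or below the $331,000 threshold, so the full $7,200 applies.
Total: $1,480 + $7,200 = $8,680.

$8,680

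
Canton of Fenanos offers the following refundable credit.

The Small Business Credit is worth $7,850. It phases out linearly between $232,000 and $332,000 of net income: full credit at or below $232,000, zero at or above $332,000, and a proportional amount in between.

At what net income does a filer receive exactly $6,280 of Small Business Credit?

$6,280 is 6,280/7,850 of the full $7,850, so 1,570/7,850 of the $100,000 range has been used: income = $232,000 + $100,000 × 1,570/7,850 = $252,000.

$252,000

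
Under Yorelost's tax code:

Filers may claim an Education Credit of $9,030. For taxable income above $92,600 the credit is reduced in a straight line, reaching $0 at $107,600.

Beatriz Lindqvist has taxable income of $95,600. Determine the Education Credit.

$7,224

Education Credit: $95,600 is $3,000 into a $15,000 phase-out range, leaving 12,000/15,000 of the credit: $9,030 × 12,000/15,000 = $7,224.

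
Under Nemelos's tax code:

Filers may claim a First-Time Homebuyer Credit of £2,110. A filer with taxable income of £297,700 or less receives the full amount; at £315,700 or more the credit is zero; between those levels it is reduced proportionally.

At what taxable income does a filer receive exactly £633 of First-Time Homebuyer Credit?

£633 is 633/2,110 of the full £2,110, so 1,477/2,110 of the £18,000 range has been used: income = £297,700 + £18,000 × 1,477/2,110 = £310,300.

£310,300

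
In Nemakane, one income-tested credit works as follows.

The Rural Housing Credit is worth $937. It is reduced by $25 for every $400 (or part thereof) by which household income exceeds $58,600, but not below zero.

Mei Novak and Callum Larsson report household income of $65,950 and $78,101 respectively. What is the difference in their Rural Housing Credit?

$462

Mei ($65,950): Rural Housing Credit: income exceeds $58,600 by $7,350, which is 19 full-or-partial $400 increments; reduction = 19 × $25 = $475, leaving $462.
Callum ($78,101): Rural Housing Credit: income exceeds $58,600 by $19,501 → 49 increments × $25 = $1,225 ≥ base, so the credit is $0.
Difference: |$462 − $0| = $462.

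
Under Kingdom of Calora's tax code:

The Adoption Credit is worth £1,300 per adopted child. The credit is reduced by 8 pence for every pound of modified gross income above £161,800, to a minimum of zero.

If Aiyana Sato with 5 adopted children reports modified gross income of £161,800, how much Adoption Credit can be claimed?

£6,500

Adoption Credit: base = 5 × £1,300 = £6,500. £161,800 is at or below the £161,800 threshold, so the full £6,500 applies.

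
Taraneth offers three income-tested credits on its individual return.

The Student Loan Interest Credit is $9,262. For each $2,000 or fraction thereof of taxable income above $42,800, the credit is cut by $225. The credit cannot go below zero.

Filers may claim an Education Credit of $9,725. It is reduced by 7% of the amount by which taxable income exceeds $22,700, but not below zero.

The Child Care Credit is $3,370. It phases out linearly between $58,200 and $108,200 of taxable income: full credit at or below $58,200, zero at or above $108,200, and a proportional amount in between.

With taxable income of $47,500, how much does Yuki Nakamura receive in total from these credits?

Student Loan Interest Credit: income exceeds $42,800 by $4,700, which is 3 full-or-partial $2,000 increments; reduction = 3 × $225 = $675, leaving $8,587.
Education Credit: 7% of the $24,800 excess over $22,700 is $1,736; credit = $9,725 − $1,736 = $7,989.
Child Care Credit: $47,500 is at or below the $58,200 threshold, so the full $3,370 applies.
Total: $8,587 + $7,989 + $3,370 = $19,946.

$19,946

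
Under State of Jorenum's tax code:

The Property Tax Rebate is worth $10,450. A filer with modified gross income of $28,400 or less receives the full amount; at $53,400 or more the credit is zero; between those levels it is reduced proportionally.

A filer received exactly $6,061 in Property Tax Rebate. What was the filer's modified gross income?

$6,061 is 6,061/10,450 of the full $10,450, so 4,389/10,450 of the $25,000 range has been used: income = $28,400 + $25,000 × 4,389/10,450 = $38,900.

$38,900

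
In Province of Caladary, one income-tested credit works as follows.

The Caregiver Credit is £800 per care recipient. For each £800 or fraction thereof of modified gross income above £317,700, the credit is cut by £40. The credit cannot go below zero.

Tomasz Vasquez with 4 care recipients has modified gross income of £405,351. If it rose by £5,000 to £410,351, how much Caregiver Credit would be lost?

£0

At £405,351 — base = 4 × £800 = £3,200. income exceeds £317,700 by £87,651 → 110 increments × £40 = £4,400 ≥ base, so the credit is £0.
At £410,351 — base = 4 × £800 = £3,200. income exceeds £317,700 by £92,651 → 116 increments × £40 = £4,640 ≥ base, so the credit is £0.
Lost: £0 − £0 = £0.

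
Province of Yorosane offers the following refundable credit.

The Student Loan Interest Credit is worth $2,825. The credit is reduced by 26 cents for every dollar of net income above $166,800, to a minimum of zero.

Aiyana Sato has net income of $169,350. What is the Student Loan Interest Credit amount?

Student Loan Interest Credit: 26% of the $2,550 excess over $166,800 is $663; credit = $2,825 − $663 = $2,162.

$2,162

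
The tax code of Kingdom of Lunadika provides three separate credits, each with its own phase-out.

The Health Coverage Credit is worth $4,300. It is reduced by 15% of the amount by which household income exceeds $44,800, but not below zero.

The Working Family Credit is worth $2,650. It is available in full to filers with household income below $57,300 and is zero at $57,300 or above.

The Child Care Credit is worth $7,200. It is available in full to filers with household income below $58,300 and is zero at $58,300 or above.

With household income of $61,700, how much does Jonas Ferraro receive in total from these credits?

$1,765

Health Coverage Credit: 15% of the $16,900 excess over $44,800 is $2,535; credit = $4,300 − $2,535 = $1,765.
Working Family Credit: $61,700 meets or exceeds the $57,300 cutoff, so the credit is $0.
Child Care Credit: $61,700 meets or exceeds the $58,300 cutoff, so the credit is $0.
Total: $1,765 + $0 + $0 = $1,765.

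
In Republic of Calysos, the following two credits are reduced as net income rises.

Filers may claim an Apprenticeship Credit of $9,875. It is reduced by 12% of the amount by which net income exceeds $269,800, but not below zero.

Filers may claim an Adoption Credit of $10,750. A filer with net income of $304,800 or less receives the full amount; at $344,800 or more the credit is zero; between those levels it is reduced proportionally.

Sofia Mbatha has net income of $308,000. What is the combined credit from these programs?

Apprenticeship Credit: 12% of the $38,200 excess over $269,800 is $4,584; credit = $9,875 − $4,584 = $5,291.
Adoption Credit: $308,000 is $3,200 into a $40,000 phase-out range, leaving 36,800/40,000 of the credit: $10,750 × 36,800/40,000 = $9,890.
Total: $5,291 + $9,890 = $15,181.

$15,181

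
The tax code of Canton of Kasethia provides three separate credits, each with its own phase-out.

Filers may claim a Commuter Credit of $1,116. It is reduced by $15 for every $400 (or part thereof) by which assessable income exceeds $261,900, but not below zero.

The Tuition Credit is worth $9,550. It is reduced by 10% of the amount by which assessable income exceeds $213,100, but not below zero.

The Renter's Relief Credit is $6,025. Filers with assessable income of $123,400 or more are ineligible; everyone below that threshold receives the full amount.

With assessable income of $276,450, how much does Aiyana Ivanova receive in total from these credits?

$3,776

Commuter Credit: income exceeds $261,900 by $14,550, which is 37 full-or-partial $400 increments; reduction = 37 × $15 = $555, leaving $561.
Tuition Credit: 10% of the $63,350 excess over $213,100 is $6,335; credit = $9,550 − $6,335 = $3,215.
Renter's Relief Credit: $276,450 meets or exceeds the $123,400 cutoff, so the credit is $0.
Total: $561 + $3,215 + $0 = $3,776.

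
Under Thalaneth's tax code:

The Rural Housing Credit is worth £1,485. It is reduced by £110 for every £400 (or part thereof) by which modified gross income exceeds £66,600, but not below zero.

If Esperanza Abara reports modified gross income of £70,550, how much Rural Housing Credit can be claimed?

Rural Housing Credit: income exceeds £66,600 by £3,950, which is 10 full-or-partial £400 increments; reduction = 10 × £110 = £1,100, leaving £385.

£385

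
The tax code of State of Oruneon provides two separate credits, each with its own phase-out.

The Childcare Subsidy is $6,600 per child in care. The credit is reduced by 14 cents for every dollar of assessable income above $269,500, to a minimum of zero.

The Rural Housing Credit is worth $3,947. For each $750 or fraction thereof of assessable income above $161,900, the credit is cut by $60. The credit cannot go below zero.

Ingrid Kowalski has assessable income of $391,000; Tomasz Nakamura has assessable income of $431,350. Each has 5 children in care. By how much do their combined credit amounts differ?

Ingrid ($391,000): Childcare Subsidy: base = 5 × $6,600 = $33,000. 14% of the $121,500 excess over $269,500 is $17,010; credit = $33,000 − $17,010 = $15,990. Rural Housing Credit: income exceeds $161,900 by $229,100 → 306 increments × $60 = $18,360 ≥ base, so the credit is $0. total $15,990 + $0 = $15,990
Tomasz ($431,350): Childcare Subsidy: base = 5 × $6,600 = $33,000. 14% of the $161,850 excess over $269,500 is $22,659; credit = $33,000 − $22,659 = $10,341. Rural Housing Credit: income exceeds $161,900 by $269,450 → 360 increments × $60 = $21,600 ≥ base, so the credit is $0. total $10,341 + $0 = $10,341
Difference: |$15,990 − $10,341| = $5,649.

$5,649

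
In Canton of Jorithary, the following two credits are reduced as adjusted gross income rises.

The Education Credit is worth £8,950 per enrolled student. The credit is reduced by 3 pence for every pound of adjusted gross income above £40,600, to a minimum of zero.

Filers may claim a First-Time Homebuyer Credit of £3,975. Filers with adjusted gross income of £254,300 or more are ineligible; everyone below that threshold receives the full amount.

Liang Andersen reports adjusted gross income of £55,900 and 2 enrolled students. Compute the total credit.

Education Credit: base = 2 × £8,950 = £17,900. 3% of the £15,300 excess over £40,600 is £459; credit = £17,900 − £459 = £17,441.
First-Time Homebuyer Credit: £55,900 is below the £254,300 cutoff, so the full £3,975 applies.
Total: £17,441 + £3,975 = £21,416.

£21,416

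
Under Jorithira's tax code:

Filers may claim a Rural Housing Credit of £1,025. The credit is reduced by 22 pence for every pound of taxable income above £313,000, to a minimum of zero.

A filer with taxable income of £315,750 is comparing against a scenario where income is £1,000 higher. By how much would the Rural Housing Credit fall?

At £315,750 — 22% of the £2,750 excess over £313,000 is £605; credit = £1,025 − £605 = £420.
At £316,750 — 22% of the £3,750 excess over £313,000 is £825; credit = £1,025 − £825 = £200.
Lost: £420 − £200 = £220.

£220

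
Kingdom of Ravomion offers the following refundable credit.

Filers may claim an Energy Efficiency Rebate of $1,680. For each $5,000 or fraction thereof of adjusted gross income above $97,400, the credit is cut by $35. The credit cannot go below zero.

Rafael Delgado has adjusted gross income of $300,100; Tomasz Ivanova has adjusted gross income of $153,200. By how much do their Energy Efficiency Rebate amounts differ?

$1,015

Rafael ($300,100): Energy Efficiency Rebate: income exceeds $97,400 by $202,700, which is 41 full-or-partial $5,000 increments; reduction = 41 × $35 = $1,435, leaving $245.
Tomasz ($153,200): Energy Efficiency Rebate: income exceeds $97,400 by $55,800, which is 12 full-or-partial $5,000 increments; reduction = 12 × $35 = $420, leaving $1,260.
Difference: |$245 − $1,260| = $1,015.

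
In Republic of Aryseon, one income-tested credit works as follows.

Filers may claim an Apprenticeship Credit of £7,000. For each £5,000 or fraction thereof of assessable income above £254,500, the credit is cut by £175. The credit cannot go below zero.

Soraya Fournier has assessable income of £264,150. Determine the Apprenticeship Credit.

£6,650

Apprenticeship Credit: income exceeds £254,500 by £9,650, which is 2 full-or-partial £5,000 increments; reduction = 2 × £175 = £350, leaving £6,650.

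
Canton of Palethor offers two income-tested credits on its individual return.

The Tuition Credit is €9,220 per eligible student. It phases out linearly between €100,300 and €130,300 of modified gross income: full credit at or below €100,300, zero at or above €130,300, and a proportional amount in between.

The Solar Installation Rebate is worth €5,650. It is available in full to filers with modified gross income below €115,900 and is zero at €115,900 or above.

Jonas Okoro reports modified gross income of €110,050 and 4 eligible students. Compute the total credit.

Tuition Credit: base = 4 × €9,220 = €36,880. €110,050 is €9,750 into a €30,000 phase-out range, leaving 20,250/30,000 of the credit: €36,880 × 20,250/30,000 = €24,894.
Solar Installation Rebate: €110,050 is below the €115,900 cutoff, so the full €5,650 applies.
Total: €24,894 + €5,650 = €30,544.

€30,544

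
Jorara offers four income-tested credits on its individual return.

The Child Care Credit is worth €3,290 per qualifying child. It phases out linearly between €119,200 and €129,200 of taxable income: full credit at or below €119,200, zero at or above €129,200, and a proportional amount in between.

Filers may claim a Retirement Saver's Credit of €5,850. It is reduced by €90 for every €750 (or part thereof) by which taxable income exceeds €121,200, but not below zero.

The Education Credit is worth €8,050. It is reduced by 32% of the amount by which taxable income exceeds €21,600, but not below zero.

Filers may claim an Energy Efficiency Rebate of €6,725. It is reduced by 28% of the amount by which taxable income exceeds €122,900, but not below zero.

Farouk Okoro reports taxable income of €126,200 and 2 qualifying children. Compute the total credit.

€12,995

Child Care Credit: base = 2 × €3,290 = €6,580. €126,200 is €7,000 into a €10,000 phase-out range, leaving 3,000/10,000 of the credit: €6,580 × 3,000/10,000 = €1,974.
Retirement Saver's Credit: income exceeds €121,200 by €5,000, which is 7 full-or-partial €750 increments; reduction = 7 × €90 = €630, leaving €5,220.
Education Credit: 32% of the €104,600 excess over €21,600 is €33,472 ≥ base, so the credit is €0.
Energy Efficiency Rebate: 28% of the €3,300 excess over €122,900 is €924; credit = €6,725 − €924 = €5,801.
Total: €1,974 + €5,220 + €0 + €5,801 = €12,995.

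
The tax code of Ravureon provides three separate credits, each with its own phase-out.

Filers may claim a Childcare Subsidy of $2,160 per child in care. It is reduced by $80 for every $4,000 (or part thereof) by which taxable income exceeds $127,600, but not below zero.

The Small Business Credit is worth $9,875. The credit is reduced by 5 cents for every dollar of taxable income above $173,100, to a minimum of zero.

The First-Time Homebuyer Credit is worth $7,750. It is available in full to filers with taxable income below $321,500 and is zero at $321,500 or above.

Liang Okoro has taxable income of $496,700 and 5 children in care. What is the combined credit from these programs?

Childcare Subsidy: base = 5 × $2,160 = $10,800. income exceeds $127,600 by $369,100, which is 93 full-or-partial $4,000 increments; reduction = 93 × $80 = $7,440, leaving $3,360.
Small Business Credit: 5% of the $323,600 excess over $173,100 is $16,180 ≥ base, so the credit is $0.
First-Time Homebuyer Credit: $496,700 meets or exceeds the $321,500 cutoff, so the credit is $0.
Total: $3,360 + $0 + $0 = $3,360.

$3,360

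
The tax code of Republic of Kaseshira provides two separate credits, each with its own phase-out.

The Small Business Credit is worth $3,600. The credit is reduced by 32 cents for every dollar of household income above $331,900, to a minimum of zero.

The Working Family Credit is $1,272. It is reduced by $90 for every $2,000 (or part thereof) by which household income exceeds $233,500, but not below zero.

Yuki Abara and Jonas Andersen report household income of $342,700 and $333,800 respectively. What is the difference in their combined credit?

Yuki ($342,700): Small Business Credit: 32% of the $10,800 excess over $331,900 is $3,456; credit = $3,600 − $3,456 = $144. Working Family Credit: income exceeds $233,500 by $109,200 → 55 increments × $90 = $4,950 ≥ base, so the credit is $0. total $144 + $0 = $144
Jonas ($333,800): Small Business Credit: 32% of the $1,900 excess over $331,900 is $608; credit = $3,600 − $608 = $2,992. Working Family Credit: income exceeds $233,500 by $100,300 → 51 increments × $90 = $4,590 ≥ base, so the credit is $0. total $2,992 + $0 = $2,992
Difference: |$144 − $2,992| = $2,848.

$2,848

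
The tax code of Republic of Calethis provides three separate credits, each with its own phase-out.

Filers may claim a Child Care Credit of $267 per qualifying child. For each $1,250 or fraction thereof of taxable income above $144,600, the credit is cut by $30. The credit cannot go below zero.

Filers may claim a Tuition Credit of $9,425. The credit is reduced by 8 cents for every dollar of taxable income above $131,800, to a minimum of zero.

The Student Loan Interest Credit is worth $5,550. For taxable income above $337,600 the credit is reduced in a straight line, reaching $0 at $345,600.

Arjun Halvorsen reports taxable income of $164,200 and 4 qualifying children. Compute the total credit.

$12,971

Child Care Credit: base = 4 × $267 = $1,068. income exceeds $144,600 by $19,600, which is 16 full-or-partial $1,250 increments; reduction = 16 × $30 = $480, leaving $588.
Tuition Credit: 8% of the $32,400 excess over $131,800 is $2,592; credit = $9,425 − $2,592 = $6,833.
Student Loan Interest Credit: $164,200 is at or below the $337,600 threshold, so the full $5,550 applies.
Total: $588 + $6,833 + $5,550 = $12,971.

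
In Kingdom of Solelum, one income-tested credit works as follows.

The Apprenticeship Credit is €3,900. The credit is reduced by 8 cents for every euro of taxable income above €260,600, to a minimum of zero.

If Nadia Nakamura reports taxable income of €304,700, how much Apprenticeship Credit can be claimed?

Apprenticeship Credit: 8% of the €44,100 excess over €260,600 is €3,528; credit = €3,900 − €3,528 = €372.

€372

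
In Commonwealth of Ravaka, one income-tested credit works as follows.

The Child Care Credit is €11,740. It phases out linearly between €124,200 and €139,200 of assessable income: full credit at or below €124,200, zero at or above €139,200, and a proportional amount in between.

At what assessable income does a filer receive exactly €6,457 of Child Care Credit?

€6,457 is 6,457/11,740 of the full €11,740, so 5,283/11,740 of the €15,000 range has been used: income = €124,200 + €15,000 × 5,283/11,740 = €130,950.

€130,950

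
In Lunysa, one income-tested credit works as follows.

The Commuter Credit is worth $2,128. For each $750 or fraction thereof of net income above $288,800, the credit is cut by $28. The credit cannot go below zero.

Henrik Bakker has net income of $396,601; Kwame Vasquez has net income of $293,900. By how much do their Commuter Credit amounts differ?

$1,932

Henrik ($396,601): Commuter Credit: income exceeds $288,800 by $107,801 → 144 increments × $28 = $4,032 ≥ base, so the credit is $0.
Kwame ($293,900): Commuter Credit: income exceeds $288,800 by $5,100, which is 7 full-or-partial $750 increments; reduction = 7 × $28 = $196, leaving $1,932.
Difference: |$0 − $1,932| = $1,932.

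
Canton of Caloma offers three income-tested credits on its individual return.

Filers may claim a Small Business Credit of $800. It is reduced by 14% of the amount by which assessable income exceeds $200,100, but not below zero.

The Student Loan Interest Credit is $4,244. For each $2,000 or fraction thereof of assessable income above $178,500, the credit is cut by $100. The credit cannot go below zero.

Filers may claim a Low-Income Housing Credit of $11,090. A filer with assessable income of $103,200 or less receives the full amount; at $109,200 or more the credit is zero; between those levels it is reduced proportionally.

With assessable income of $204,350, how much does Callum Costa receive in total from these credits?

Small Business Credit: 14% of the $4,250 excess over $200,100 is $595; credit = $800 − $595 = $205.
Student Loan Interest Credit: income exceeds $178,500 by $25,850, which is 13 full-or-partial $2,000 increments; reduction = 13 × $100 = $1,300, leaving $2,944.
Low-Income Housing Credit: $204,350 is at or above $109,200, so the credit is $0.
Total: $205 + $2,944 + $0 = $3,149.

$3,149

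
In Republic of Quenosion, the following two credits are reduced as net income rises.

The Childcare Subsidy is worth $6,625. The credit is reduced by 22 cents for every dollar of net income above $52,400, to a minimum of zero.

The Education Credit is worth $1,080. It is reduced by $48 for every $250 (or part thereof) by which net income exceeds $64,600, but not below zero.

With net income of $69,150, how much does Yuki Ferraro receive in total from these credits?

$3,108

Childcare Subsidy: 22% of the $16,750 excess over $52,400 is $3,685; credit = $6,625 − $3,685 = $2,940.
Education Credit: income exceeds $64,600 by $4,550, which is 19 full-or-partial $250 increments; reduction = 19 × $48 = $912, leaving $168.
Total: $2,940 + $168 = $3,108.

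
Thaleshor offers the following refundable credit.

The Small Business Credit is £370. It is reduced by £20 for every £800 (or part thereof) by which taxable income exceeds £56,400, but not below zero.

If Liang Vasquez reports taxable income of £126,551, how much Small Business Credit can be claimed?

£0

Small Business Credit: income exceeds £56,400 by £70,151 → 88 increments × £20 = £1,760 ≥ base, so the credit is £0.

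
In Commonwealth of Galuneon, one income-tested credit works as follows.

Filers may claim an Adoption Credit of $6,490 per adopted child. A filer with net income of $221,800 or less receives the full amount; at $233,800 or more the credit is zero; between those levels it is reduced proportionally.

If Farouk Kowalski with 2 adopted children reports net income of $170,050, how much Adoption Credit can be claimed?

$12,980

Adoption Credit: base = 2 × $6,490 = $12,980. $170,050 is at or below the $221,800 threshold, so the full $12,980 applies.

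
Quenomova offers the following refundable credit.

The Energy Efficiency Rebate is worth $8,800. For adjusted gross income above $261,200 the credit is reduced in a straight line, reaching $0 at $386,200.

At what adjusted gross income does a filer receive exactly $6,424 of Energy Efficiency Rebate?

$6,424 is 6,424/8,800 of the full $8,800, so 2,376/8,800 of the $125,000 range has been used: income = $261,200 + $125,000 × 2,376/8,800 = $294,950.

$294,950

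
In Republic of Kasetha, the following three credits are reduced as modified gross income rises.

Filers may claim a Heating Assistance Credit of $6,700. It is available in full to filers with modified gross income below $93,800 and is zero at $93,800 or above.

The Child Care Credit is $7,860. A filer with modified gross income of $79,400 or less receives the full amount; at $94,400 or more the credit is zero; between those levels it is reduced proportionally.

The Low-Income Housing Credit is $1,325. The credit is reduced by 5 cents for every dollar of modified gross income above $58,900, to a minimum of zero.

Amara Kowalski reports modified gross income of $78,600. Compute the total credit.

$14,900

Heating Assistance Credit: $78,600 is below the $93,800 cutoff, so the full $6,700 applies.
Child Care Credit: $78,600 is at or below the $79,400 threshold, so the full $7,860 applies.
Low-Income Housing Credit: 5% of the $19,700 excess over $58,900 is $985; credit = $1,325 − $985 = $340.
Total: $6,700 + $7,860 + $340 = $14,900.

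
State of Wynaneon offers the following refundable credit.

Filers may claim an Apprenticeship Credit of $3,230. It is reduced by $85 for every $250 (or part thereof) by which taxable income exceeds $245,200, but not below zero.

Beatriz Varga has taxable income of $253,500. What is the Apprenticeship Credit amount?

$340

Apprenticeship Credit: income exceeds $245,200 by $8,300, which is 34 full-or-partial $250 increments; reduction = 34 × $85 = $2,890, leaving $340.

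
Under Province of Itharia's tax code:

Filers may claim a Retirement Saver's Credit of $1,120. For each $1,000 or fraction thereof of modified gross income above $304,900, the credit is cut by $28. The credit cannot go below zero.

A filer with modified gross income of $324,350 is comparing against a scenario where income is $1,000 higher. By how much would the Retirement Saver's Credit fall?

$28

At $324,350 — income exceeds $304,900 by $19,450, which is 20 full-or-partial $1,000 increments; reduction = 20 × $28 = $560, leaving $560.
At $325,350 — income exceeds $304,900 by $20,450, which is 21 full-or-partial $1,000 increments; reduction = 21 × $28 = $588, leaving $532.
Lost: $560 − $532 = $28.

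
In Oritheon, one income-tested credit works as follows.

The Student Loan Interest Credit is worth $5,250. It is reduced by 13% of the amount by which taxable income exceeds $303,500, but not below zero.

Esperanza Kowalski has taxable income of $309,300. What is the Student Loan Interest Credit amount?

$4,496

Student Loan Interest Credit: 13% of the $5,800 excess over $303,500 is $754; credit = $5,250 − $754 = $4,496.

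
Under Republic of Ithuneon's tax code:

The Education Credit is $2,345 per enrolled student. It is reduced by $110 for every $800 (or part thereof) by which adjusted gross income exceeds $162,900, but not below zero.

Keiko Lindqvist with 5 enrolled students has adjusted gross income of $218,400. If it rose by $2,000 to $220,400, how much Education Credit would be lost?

$220

At $218,400 — base = 5 × $2,345 = $11,725. income exceeds $162,900 by $55,500, which is 70 full-or-partial $800 increments; reduction = 70 × $110 = $7,700, leaving $4,025.
At $220,400 — base = 5 × $2,345 = $11,725. income exceeds $162,900 by $57,500, which is 72 full-or-partial $800 increments; reduction = 72 × $110 = $7,920, leaving $3,805.
Lost: $4,025 − $3,805 = $220.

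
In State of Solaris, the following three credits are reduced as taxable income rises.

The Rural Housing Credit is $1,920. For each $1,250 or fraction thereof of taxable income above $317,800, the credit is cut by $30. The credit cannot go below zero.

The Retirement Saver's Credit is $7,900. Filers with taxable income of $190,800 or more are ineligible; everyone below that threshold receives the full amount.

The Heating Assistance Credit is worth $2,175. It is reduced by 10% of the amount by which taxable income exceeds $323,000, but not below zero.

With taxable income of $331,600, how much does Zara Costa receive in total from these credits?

$2,875

Rural Housing Credit: income exceeds $317,800 by $13,800, which is 12 full-or-partial $1,250 increments; reduction = 12 × $30 = $360, leaving $1,560.
Retirement Saver's Credit: $331,600 meets or exceeds the $190,800 cutoff, so the credit is $0.
Heating Assistance Credit: 10% of the $8,600 excess over $323,000 is $860; credit = $2,175 − $860 = $1,315.
Total: $1,560 + $0 + $1,315 = $2,875.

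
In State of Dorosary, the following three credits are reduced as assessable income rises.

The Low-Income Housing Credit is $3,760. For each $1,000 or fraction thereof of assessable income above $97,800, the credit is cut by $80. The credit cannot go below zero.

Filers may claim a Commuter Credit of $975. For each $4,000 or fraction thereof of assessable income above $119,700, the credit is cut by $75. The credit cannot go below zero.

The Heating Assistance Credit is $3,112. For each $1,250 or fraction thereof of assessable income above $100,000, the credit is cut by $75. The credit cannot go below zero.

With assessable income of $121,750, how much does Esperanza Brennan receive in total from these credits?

Low-Income Housing Credit: income exceeds $97,800 by $23,950, which is 24 full-or-partial $1,000 increments; reduction = 24 × $80 = $1,920, leaving $1,840.
Commuter Credit: income exceeds $119,700 by $2,050, which is 1 full-or-partial $4,000 increment; reduction = 1 × $75 = $75, leaving $900.
Heating Assistance Credit: income exceeds $100,000 by $21,750, which is 18 full-or-partial $1,250 increments; reduction = 18 × $75 = $1,350, leaving $1,762.
Total: $1,840 + $900 + $1,762 = $4,502.

$4,502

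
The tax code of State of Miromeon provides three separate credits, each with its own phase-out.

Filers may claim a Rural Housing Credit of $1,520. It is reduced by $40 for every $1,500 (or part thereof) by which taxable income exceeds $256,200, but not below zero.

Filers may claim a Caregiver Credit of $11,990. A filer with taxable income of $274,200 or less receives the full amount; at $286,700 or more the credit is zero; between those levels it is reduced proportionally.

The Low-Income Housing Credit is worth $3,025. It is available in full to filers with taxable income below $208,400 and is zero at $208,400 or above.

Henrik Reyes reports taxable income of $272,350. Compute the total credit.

Rural Housing Credit: income exceeds $256,200 by $16,150, which is 11 full-or-partial $1,500 increments; reduction = 11 × $40 = $440, leaving $1,080.
Caregiver Credit: $272,350 is at or below the $274,200 threshold, so the full $11,990 applies.
Low-Income Housing Credit: $272,350 meets or exceeds the $208,400 cutoff, so the credit is $0.
Total: $1,080 + $11,990 + $0 = $13,070.

$13,070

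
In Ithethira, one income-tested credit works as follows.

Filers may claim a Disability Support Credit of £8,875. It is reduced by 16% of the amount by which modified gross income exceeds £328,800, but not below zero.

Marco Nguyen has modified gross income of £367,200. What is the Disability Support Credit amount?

£2,731

Disability Support Credit: 16% of the £38,400 excess over £328,800 is £6,144; credit = £8,875 − £6,144 = £2,731.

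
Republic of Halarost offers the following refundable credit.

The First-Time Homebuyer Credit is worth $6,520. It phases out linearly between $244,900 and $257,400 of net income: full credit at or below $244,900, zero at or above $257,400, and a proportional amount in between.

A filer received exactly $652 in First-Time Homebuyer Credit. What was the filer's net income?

$256,150

$652 is 652/6,520 of the full $6,520, so 5,868/6,520 of the $12,500 range has been used: income = $244,900 + $12,500 × 5,868/6,520 = $256,150.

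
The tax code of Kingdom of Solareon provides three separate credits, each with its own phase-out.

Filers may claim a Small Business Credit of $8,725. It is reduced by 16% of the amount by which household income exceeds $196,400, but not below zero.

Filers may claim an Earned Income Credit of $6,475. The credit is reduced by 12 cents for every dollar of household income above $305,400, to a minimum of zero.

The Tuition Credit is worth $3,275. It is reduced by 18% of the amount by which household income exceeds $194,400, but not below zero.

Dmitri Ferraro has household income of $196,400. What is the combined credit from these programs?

$18,115

Small Business Credit: $196,400 is at or below the $196,400 threshold, so the full $8,725 applies.
Earned Income Credit: $196,400 is at or below the $305,400 threshold, so the full $6,475 applies.
Tuition Credit: 18% of the $2,000 excess over $194,400 is $360; credit = $3,275 − $360 = $2,915.
Total: $8,725 + $6,475 + $2,915 = $18,115.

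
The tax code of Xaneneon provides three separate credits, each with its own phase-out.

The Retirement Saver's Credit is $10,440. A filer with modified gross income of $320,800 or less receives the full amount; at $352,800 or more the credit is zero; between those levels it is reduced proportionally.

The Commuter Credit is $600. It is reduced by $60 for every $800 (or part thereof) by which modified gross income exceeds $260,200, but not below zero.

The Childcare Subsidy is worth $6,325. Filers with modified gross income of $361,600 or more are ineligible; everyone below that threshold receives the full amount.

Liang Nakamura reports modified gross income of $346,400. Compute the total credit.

$8,413

Retirement Saver's Credit: $346,400 is $25,600 into a $32,000 phase-out range, leaving 6,400/32,000 of the credit: $10,440 × 6,400/32,000 = $2,088.
Commuter Credit: income exceeds $260,200 by $86,200 → 108 increments × $60 = $6,480 ≥ base, so the credit is $0.
Childcare Subsidy: $346,400 is below the $361,600 cutoff, so the full $6,325 applies.
Total: $2,088 + $0 + $6,325 = $8,413.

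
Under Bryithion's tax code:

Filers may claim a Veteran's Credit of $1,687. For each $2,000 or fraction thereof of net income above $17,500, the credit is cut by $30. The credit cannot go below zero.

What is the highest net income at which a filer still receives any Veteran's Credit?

After 56 increments the reduction is 56 × $30 = $1,680, leaving $7; one more increment wipes it out. Increment 56 ends at excess 56 × $2,000 = $112,000, so the highest qualifying income is $17,500 + $112,000 = $129,500.

$129,500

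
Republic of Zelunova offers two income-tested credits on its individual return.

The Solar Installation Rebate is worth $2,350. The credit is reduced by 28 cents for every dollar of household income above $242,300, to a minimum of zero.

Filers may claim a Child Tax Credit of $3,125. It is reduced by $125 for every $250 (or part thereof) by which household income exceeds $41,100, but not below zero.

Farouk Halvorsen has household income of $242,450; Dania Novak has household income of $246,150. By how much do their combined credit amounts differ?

Farouk ($242,450): Solar Installation Rebate: 28% of the $150 excess over $242,300 is $42; credit = $2,350 − $42 = $2,308. Child Tax Credit: income exceeds $41,100 by $201,350 → 806 increments × $125 = $100,750 ≥ base, so the credit is $0. total $2,308 + $0 = $2,308
Dania ($246,150): Solar Installation Rebate: 28% of the $3,850 excess over $242,300 is $1,078; credit = $2,350 − $1,078 = $1,272. Child Tax Credit: income exceeds $41,100 by $205,050 → 821 increments × $125 = $102,625 ≥ base, so the credit is $0. total $1,272 + $0 = $1,272
Difference: |$2,308 − $1,272| = $1,036.

$1,036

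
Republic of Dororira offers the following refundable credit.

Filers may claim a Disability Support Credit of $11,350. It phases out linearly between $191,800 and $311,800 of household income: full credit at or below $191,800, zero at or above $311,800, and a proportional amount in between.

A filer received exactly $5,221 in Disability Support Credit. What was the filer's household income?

$256,600

$5,221 is 5,221/11,350 of the full $11,350, so 6,129/11,350 of the $120,000 range has been used: income = $191,800 + $120,000 × 6,129/11,350 = $256,600.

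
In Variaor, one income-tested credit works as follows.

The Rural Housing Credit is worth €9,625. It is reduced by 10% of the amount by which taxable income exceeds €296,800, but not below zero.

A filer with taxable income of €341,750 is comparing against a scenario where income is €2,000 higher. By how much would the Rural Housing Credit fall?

At €341,750 — 10% of the €44,950 excess over €296,800 is €4,495; credit = €9,625 − €4,495 = €5,130.
At €343,750 — 10% of the €46,950 excess over €296,800 is €4,695; credit = €9,625 − €4,695 = €4,930.
Lost: €5,130 − €4,930 = €200.

€200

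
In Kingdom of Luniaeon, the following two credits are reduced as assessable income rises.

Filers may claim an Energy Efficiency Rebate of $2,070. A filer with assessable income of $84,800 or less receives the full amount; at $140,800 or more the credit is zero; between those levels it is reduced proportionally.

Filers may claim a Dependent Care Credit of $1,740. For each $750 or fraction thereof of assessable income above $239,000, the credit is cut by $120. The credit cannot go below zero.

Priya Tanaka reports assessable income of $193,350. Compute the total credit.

$1,740

Energy Efficiency Rebate: $193,350 is at or above $140,800, so the credit is $0.
Dependent Care Credit: $193,350 is at or below the $239,000 threshold, so the full $1,740 applies.
Total: $0 + $1,740 = $1,740.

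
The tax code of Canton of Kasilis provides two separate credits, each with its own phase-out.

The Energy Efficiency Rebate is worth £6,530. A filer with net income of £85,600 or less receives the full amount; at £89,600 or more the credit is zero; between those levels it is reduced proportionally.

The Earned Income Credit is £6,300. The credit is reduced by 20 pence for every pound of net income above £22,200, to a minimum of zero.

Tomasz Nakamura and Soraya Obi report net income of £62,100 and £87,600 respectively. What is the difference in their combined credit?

£3,265

Tomasz (£62,100): Energy Efficiency Rebate: £62,100 is at or below the £85,600 threshold, so the full £6,530 applies. Earned Income Credit: 20% of the £39,900 excess over £22,200 is £7,980 ≥ base, so the credit is £0. total £6,530 + £0 = £6,530
Soraya (£87,600): Energy Efficiency Rebate: £87,600 is £2,000 into a £4,000 phase-out range, leaving 2,000/4,000 of the credit: £6,530 × 2,000/4,000 = £3,265. Earned Income Credit: 20% of the £65,400 excess over £22,200 is £13,080 ≥ base, so the credit is £0. total £3,265 + £0 = £3,265
Difference: |£6,530 − £3,265| = £3,265.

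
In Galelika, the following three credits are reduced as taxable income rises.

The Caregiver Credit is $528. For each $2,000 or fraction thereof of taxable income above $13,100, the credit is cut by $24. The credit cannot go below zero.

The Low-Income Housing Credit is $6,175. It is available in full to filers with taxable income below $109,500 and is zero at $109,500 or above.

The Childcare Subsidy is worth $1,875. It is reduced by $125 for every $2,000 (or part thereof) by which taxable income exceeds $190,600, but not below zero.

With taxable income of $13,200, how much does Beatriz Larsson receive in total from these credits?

Caregiver Credit: income exceeds $13,100 by $100, which is 1 full-or-partial $2,000 increment; reduction = 1 × $24 = $24, leaving $504.
Low-Income Housing Credit: $13,200 is below the $109,500 cutoff, so the full $6,175 applies.
Childcare Subsidy: $13,200 is at or below the $190,600 threshold, so the full $1,875 applies.
Total: $504 + $6,175 + $1,875 = $8,554.

$8,554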